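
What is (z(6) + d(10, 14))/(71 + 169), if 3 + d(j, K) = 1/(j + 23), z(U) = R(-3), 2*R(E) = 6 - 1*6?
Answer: -49/3960 ≈ -0.012374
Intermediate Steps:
R(E) = 0 (R(E) = (6 - 1*6)/2 = (6 - 6)/2 = (½)*0 = 0)
z(U) = 0
d(j, K) = -3 + 1/(23 + j) (d(j, K) = -3 + 1/(j + 23) = -3 + 1/(23 + j))
(z(6) + d(10, 14))/(71 + 169) = (0 + (-68 - 3*10)/(23 + 10))/(71 + 169) = (0 + (-68 - 30)/33)/240 = (0 + (1/33)*(-98))*(1/240) = (0 - 98/33)*(1/240) = -98/33*1/240 = -49/3960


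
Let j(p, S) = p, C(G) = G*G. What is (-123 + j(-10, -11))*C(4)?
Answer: -2128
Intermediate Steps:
C(G) = G**2
(-123 + j(-10, -11))*C(4) = (-123 - 10)*4**2 = -133*16 = -2128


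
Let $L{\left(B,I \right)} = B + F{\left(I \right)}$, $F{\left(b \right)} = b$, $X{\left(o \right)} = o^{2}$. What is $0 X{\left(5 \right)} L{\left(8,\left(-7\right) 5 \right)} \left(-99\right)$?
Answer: $0$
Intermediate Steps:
$L{\left(B,I \right)} = B + I$
$0 X{\left(5 \right)} L{\left(8,\left(-7\right) 5 \right)} \left(-99\right) = 0 \cdot 5^{2} \left(8 - 35\right) \left(-99\right) = 0 \cdot 25 \left(8 - 35\right) \left(-99\right) = 0 \left(-27\right) \left(-99\right) = 0 \left(-99\right) = 0$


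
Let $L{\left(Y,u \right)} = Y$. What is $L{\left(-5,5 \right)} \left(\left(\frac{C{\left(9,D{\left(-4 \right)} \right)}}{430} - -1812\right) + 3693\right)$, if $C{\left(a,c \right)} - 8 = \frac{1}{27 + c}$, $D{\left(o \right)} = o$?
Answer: $- \frac{54444635}{1978} \approx -27525.0$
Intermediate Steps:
$C{\left(a,c \right)} = 8 + \frac{1}{27 + c}$
$L{\left(-5,5 \right)} \left(\left(\frac{C{\left(9,D{\left(-4 \right)} \right)}}{430} - -1812\right) + 3693\right) = - 5 \left(\left(\frac{\frac{1}{27 - 4} \left(217 + 8 \left(-4\right)\right)}{430} - -1812\right) + 3693\right) = - 5 \left(\left(\frac{217 - 32}{23} \cdot \frac{1}{430} + 1812\right) + 3693\right) = - 5 \left(\left(\frac{1}{23} \cdot 185 \cdot \frac{1}{430} + 1812\right) + 3693\right) = - 5 \left(\left(\frac{185}{23} \cdot \frac{1}{430} + 1812\right) + 3693\right) = - 5 \left(\left(\frac{37}{1978} + 1812\right) + 3693\right) = - 5 \left(\frac{3584173}{1978} + 3693\right) = \left(-5\right) \frac{10888927}{1978} = - \frac{54444635}{1978}$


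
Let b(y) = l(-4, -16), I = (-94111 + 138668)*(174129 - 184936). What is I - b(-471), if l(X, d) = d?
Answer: -481527483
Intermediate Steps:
I = -481527499 (I = 44557*(-10807) = -481527499)
b(y) = -16
I - b(-471) = -481527499 - 1*(-16) = -481527499 + 16 = -481527483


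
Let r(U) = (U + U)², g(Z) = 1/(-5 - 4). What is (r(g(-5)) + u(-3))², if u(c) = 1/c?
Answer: 529/6561 ≈ 0.080628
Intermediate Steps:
g(Z) = -⅑ (g(Z) = 1/(-9) = -⅑)
r(U) = 4*U² (r(U) = (2*U)² = 4*U²)
(r(g(-5)) + u(-3))² = (4*(-⅑)² + 1/(-3))² = (4*(1/81) - ⅓)² = (4/81 - ⅓)² = (-23/81)² = 529/6561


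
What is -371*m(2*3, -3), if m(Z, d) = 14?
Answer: -5194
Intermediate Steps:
-371*m(2*3, -3) = -371*14 = -5194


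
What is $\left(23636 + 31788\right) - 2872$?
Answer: $52552$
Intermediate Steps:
$\left(23636 + 31788\right) - 2872 = 55424 - 2872 = 52552$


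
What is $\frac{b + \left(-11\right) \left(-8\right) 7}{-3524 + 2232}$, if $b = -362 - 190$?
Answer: $- \frac{16}{323} \approx -0.049536$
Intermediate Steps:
$b = -552$
$\frac{b + \left(-11\right) \left(-8\right) 7}{-3524 + 2232} = \frac{-552 + \left(-11\right) \left(-8\right) 7}{-3524 + 2232} = \frac{-552 + 88 \cdot 7}{-1292} = \left(-552 + 616\right) \left(- \frac{1}{1292}\right) = 64 \left(- \frac{1}{1292}\right) = - \frac{16}{323}$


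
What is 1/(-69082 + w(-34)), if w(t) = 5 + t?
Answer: -1/69111 ≈ -1.4469e-5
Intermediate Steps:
1/(-69082 + w(-34)) = 1/(-69082 + (5 - 34)) = 1/(-69082 - 29) = 1/(-69111) = -1/69111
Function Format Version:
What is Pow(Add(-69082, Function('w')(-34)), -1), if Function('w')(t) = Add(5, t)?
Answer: Rational(-1, 69111) ≈ -1.4469e-5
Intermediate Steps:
Pow(Add(-69082, Function('w')(-34)), -1) = Pow(Add(-69082, Add(5, -34)), -1) = Pow(Add(-69082, -29), -1) = Pow(-69111, -1) = Rational(-1, 69111)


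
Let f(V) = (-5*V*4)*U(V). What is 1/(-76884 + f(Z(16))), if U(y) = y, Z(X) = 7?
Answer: -1/77864 ≈ -1.2843e-5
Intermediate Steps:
f(V) = -20*V² (f(V) = (-5*V*4)*V = (-20*V)*V = -20*V²)
1/(-76884 + f(Z(16))) = 1/(-76884 - 20*7²) = 1/(-76884 - 20*49) = 1/(-76884 - 980) = 1/(-77864) = -1/77864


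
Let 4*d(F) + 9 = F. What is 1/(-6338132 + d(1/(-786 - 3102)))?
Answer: -15552/98570663857 ≈ -1.5778e-7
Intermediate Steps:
d(F) = -9/4 + F/4
1/(-6338132 + d(1/(-786 - 3102))) = 1/(-6338132 + (-9/4 + 1/(4*(-786 - 3102)))) = 1/(-6338132 + (-9/4 + (¼)/(-3888))) = 1/(-6338132 + (-9/4 + (¼)*(-1/3888))) = 1/(-6338132 + (-9/4 - 1/15552)) = 1/(-6338132 - 34993/15552) = 1/(-98570663857/15552) = -15552/98570663857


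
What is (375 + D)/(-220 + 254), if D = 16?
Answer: 23/2 ≈ 11.500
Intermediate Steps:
(375 + D)/(-220 + 254) = (375 + 16)/(-220 + 254) = 391/34 = 391*(1/34) = 23/2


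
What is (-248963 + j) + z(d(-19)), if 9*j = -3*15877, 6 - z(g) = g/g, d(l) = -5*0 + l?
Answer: -762751/3 ≈ -2.5425e+5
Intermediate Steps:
d(l) = l (d(l) = 0 + l = l)
z(g) = 5 (z(g) = 6 - g/g = 6 - 1*1 = 6 - 1 = 5)
j = -15877/3 (j = (-3*15877)/9 = (⅑)*(-47631) = -15877/3 ≈ -5292.3)
(-248963 + j) + z(d(-19)) = (-248963 - 15877/3) + 5 = -762766/3 + 5 = -762751/3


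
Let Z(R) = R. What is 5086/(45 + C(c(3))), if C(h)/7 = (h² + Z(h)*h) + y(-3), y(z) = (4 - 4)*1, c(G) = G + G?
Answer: 5086/549 ≈ 9.2641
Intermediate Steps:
c(G) = 2*G
y(z) = 0 (y(z) = 0*1 = 0)
C(h) = 14*h² (C(h) = 7*((h² + h*h) + 0) = 7*((h² + h²) + 0) = 7*(2*h² + 0) = 7*(2*h²) = 14*h²)
5086/(45 + C(c(3))) = 5086/(45 + 14*(2*3)²) = 5086/(45 + 14*6²) = 5086/(45 + 14*36) = 5086/(45 + 504) = 5086/549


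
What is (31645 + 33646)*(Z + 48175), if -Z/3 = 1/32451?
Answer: 34023726021434/10817 ≈ 3.1454e+9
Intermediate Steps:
Z = -1/10817 (Z = -3/32451 = -3*1/32451 = -1/10817 ≈ -9.2447e-5)
(31645 + 33646)*(Z + 48175) = (31645 + 33646)*(-1/10817 + 48175) = 65291*(521108974/10817) = 34023726021434/10817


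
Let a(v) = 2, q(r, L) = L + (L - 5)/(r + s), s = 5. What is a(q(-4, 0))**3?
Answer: 8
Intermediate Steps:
q(r, L) = L + (-5 + L)/(5 + r) (q(r, L) = L + (L - 5)/(r + 5) = L + (-5 + L)/(5 + r))
a(q(-4, 0))**3 = 2**3 = 8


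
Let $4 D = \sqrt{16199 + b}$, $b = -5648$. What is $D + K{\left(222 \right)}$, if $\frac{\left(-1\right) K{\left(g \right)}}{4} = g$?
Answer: $-888 + \frac{\sqrt{10551}}{4} \approx -862.32$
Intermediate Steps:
$K{\left(g \right)} = - 4 g$
$D = \frac{\sqrt{10551}}{4}$ ($D = \frac{\sqrt{16199 - 5648}}{4} = \frac{\sqrt{10551}}{4} \approx 25.68$)
$D + K{\left(222 \right)} = \frac{\sqrt{10551}}{4} - 888 = -888 + \frac{\sqrt{10551}}{4}$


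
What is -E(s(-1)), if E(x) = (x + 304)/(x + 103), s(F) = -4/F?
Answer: -308/107 ≈ -2.8785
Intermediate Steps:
E(x) = (304 + x)/(103 + x)
-E(s(-1)) = -(304 - 4/(-1))/(103 - 4/(-1)) = -(304 - 4*(-1))/(103 - 4*(-1)) = -(304 + 4)/(103 + 4) = -308/107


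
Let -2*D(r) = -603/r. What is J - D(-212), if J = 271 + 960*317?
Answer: 129147187/424 ≈ 3.0459e+5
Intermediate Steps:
D(r) = 603/(2*r) (D(r) = -(-603)/(2*r) = 603/(2*r))
J = 304591 (J = 271 + 304320 = 304591)
J - D(-212) = 304591 - 603/(2*(-212)) = 304591 - 603*(-1)/(2*212) = 304591 - 1*(-603/424) = 304591 + 603/424 = 129147187/424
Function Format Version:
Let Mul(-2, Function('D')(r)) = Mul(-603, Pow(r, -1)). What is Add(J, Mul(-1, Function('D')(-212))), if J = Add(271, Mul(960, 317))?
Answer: Rational(129147187, 424) ≈ 3.0459e+5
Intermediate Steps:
Function('D')(r) = Mul(Rational(603, 2), Pow(r, -1)) (Function('D')(r) = Mul(Rational(-1, 2), Mul(-603, Pow(r, -1))) = Mul(Rational(603, 2), Pow(r, -1)))
J = 304591 (J = Add(271, 304320) = 304591)
Add(J, Mul(-1, Function('D')(-212))) = Add(304591, Mul(-1, Mul(Rational(603, 2), Pow(-212, -1)))) = Add(304591, Mul(-1, Mul(Rational(603, 2), Rational(-1, 212)))) = Add(304591, Mul(-1, Rational(-603, 424))) = Add(304591, Rational(603, 424)) = Rational(129147187, 424)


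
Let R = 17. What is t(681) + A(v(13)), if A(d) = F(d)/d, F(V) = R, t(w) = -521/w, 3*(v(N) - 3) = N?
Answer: 23269/14982 ≈ 1.5531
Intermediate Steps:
v(N) = 3 + N/3
F(V) = 17
A(d) = 17/d
t(681) + A(v(13)) = -521/681 + 17/(3 + (⅓)*13) = -521*1/681 + 17/(3 + 13/3) = -521/681 + 17/(22/3) = -521/681 + 17*(3/22) = -521/681 + 51/22 = 23269/14982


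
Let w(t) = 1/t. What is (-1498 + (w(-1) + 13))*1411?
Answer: -2096746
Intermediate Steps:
(-1498 + (w(-1) + 13))*1411 = (-1498 + (1/(-1) + 13))*1411 = (-1498 + (-1 + 13))*1411 = (-1498 + 12)*1411 = -1486*1411 = -2096746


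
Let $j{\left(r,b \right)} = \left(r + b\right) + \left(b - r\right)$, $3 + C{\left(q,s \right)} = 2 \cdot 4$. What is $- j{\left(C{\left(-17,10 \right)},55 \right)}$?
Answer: $-110$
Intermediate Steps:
$C{\left(q,s \right)} = 5$ ($C{\left(q,s \right)} = -3 + 2 \cdot 4 = -3 + 8 = 5$)
$j{\left(r,b \right)} = 2 b$ ($j{\left(r,b \right)} = \left(b + r\right) + \left(b - r\right) = 2 b$)
$- j{\left(C{\left(-17,10 \right)},55 \right)} = - 2 \cdot 55 = \left(-1\right) 110 = -110$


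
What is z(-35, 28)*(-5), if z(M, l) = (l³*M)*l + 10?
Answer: 107564750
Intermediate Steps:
z(M, l) = 10 + M*l⁴ (z(M, l) = (M*l³)*l + 10 = M*l⁴ + 10 = 10 + M*l⁴)
z(-35, 28)*(-5) = (10 - 35*28⁴)*(-5) = (10 - 35*614656)*(-5) = (10 - 21512960)*(-5) = -21512950*(-5) = 107564750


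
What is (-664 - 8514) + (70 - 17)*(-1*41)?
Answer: -11351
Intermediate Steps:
(-664 - 8514) + (70 - 17)*(-1*41) = -9178 + 53*(-41) = -9178 - 2173 = -11351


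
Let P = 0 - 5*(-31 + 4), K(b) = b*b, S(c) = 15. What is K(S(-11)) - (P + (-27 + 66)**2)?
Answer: -1431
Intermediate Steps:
K(b) = b**2
P = 135 (P = 0 - 5*(-27) = 0 + 135 = 135)
K(S(-11)) - (P + (-27 + 66)**2) = 15**2 - (135 + (-27 + 66)**2) = 225 - (135 + 39**2) = 225 - (135 + 1521) = 225 - 1*1656 = 225 - 1656 = -1431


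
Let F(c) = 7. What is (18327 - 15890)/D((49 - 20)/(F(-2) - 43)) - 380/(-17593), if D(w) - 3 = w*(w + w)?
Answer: 27783501668/48996505 ≈ 567.05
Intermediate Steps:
D(w) = 3 + 2*w² (D(w) = 3 + w*(w + w) = 3 + w*(2*w) = 3 + 2*w²)
(18327 - 15890)/D((49 - 20)/(F(-2) - 43)) - 380/(-17593) = (18327 - 15890)/(3 + 2*((49 - 20)/(7 - 43))²) - 380/(-17593) = 2437/(3 + 2*(29/(-36))²) - 380*(-1/17593) = 2437/(3 + 2*(29*(-1/36))²) + 380/17593 = 2437/(3 + 2*(-29/36)²) + 380/17593 = 2437/(3 + 2*(841/1296)) + 380/17593 = 2437/(3 + 841/648) + 380/17593 = 2437/(2785/648) + 380/17593 = 2437*(648/2785) + 380/17593 = 1579176/2785 + 380/17593 = 27783501668/48996505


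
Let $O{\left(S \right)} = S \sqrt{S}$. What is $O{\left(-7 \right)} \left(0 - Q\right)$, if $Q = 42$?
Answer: $294 i \sqrt{7} \approx 777.85 i$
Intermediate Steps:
$O{\left(S \right)} = S^{\frac{3}{2}}$
$O{\left(-7 \right)} \left(0 - Q\right) = \left(-7\right)^{\frac{3}{2}} \left(0 - 42\right) = - 7 i \sqrt{7} \left(0 - 42\right) = - 7 i \sqrt{7} \left(-42\right) = 294 i \sqrt{7}$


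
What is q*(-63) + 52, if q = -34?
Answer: 2194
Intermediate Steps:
q*(-63) + 52 = -34*(-63) + 52 = 2142 + 52 = 2194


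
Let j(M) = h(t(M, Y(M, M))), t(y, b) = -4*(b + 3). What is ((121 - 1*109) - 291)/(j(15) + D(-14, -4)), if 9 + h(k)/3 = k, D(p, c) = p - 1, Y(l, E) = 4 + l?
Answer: 31/34 ≈ 0.91177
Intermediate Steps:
t(y, b) = -12 - 4*b (t(y, b) = -4*(3 + b) = -12 - 4*b)
D(p, c) = -1 + p
h(k) = -27 + 3*k
j(M) = -111 - 12*M (j(M) = -27 + 3*(-12 - 4*(4 + M)) = -27 + 3*(-12 + (-16 - 4*M)) = -27 + 3*(-28 - 4*M) = -27 + (-84 - 12*M) = -111 - 12*M)
((121 - 1*109) - 291)/(j(15) + D(-14, -4)) = ((121 - 1*109) - 291)/((-111 - 12*15) + (-1 - 14)) = ((121 - 109) - 291)/((-111 - 180) - 15) = (12 - 291)/(-291 - 15) = -279/(-306) = -279*(-1/306) = 31/34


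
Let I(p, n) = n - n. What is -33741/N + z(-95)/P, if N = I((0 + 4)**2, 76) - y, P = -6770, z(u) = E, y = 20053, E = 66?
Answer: 113551536/67879405 ≈ 1.6728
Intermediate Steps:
I(p, n) = 0
z(u) = 66
N = -20053 (N = 0 - 1*20053 = 0 - 20053 = -20053)
-33741/N + z(-95)/P = -33741/(-20053) + 66/(-6770) = -33741*(-1/20053) + 66*(-1/6770) = 33741/20053 - 33/3385 = 113551536/67879405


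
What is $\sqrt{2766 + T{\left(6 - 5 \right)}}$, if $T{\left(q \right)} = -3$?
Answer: $3 \sqrt{307} \approx 52.564$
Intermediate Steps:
$\sqrt{2766 + T{\left(6 - 5 \right)}} = \sqrt{2766 - 3} = \sqrt{2763} = 3 \sqrt{307}$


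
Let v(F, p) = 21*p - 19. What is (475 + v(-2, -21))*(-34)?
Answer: -510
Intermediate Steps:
v(F, p) = -19 + 21*p
(475 + v(-2, -21))*(-34) = (475 + (-19 + 21*(-21)))*(-34) = (475 + (-19 - 441))*(-34) = (475 - 460)*(-34) = 15*(-34) = -510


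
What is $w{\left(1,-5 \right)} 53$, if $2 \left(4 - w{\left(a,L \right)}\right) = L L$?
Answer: $- \frac{901}{2} \approx -450.5$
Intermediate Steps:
$w{\left(a,L \right)} = 4 - \frac{L^{2}}{2}$ ($w{\left(a,L \right)} = 4 - \frac{L L}{2} = 4 - \frac{L^{2}}{2}$)
$w{\left(1,-5 \right)} 53 = \left(4 - \frac{\left(-5\right)^{2}}{2}\right) 53 = \left(4 - \frac{25}{2}\right) 53 = \left(- \frac{17}{2}\right) 53 = - \frac{901}{2}$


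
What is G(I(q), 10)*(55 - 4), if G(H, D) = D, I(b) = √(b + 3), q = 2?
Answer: 510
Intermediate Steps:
I(b) = √(3 + b)
G(I(q), 10)*(55 - 4) = 10*(55 - 4) = 10*51 = 510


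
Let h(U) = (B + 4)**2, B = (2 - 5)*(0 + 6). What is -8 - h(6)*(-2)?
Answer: 384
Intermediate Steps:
B = -18 (B = -3*6 = -18)
h(U) = 196 (h(U) = (-18 + 4)**2 = (-14)**2 = 196)
-8 - h(6)*(-2) = -8 - 1*196*(-2) = -8 - 196*(-2) = -8 + 392 = 384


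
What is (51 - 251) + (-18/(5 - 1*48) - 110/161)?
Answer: -1386432/6923 ≈ -200.26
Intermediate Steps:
(51 - 251) + (-18/(5 - 1*48) - 110/161) = -200 + (-18/(5 - 48) - 110*1/161) = -200 + (-18/(-43) - 110/161) = -200 + (-18*(-1/43) - 110/161) = -200 + (18/43 - 110/161) = -200 - 1832/6923 = -1386432/6923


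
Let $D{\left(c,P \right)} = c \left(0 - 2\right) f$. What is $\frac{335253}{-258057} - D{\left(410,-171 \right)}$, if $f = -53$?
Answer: $- \frac{3738497491}{86019} \approx -43461.0$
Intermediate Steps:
$D{\left(c,P \right)} = 106 c$ ($D{\left(c,P \right)} = c \left(0 - 2\right) \left(-53\right) = c \left(-2\right) \left(-53\right) = - 2 c \left(-53\right) = 106 c$)
$\frac{335253}{-258057} - D{\left(410,-171 \right)} = \frac{335253}{-258057} - 106 \cdot 410 = 335253 \left(- \frac{1}{258057}\right) - 43460 = - \frac{111751}{86019} - 43460 = - \frac{3738497491}{86019}$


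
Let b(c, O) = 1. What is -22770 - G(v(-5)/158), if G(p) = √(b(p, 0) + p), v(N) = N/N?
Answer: -22770 - √25122/158 ≈ -22771.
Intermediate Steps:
v(N) = 1
G(p) = √(1 + p)
-22770 - G(v(-5)/158) = -22770 - √(1 + 1/158) = -22770 - √(159/158) = -22770 - √25122/158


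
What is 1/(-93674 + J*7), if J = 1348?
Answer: -1/84238 ≈ -1.1871e-5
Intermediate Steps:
1/(-93674 + J*7) = 1/(-93674 + 1348*7) = 1/(-93674 + 9436) = 1/(-84238) = -1/84238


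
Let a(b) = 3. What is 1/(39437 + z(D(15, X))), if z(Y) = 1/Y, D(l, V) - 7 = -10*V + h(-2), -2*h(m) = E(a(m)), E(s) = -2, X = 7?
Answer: 62/2445093 ≈ 2.5357e-5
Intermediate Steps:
h(m) = 1 (h(m) = -1/2*(-2) = 1)
D(l, V) = 8 - 10*V (D(l, V) = 7 + (-10*V + 1) = 7 + (1 - 10*V) = 8 - 10*V)
1/(39437 + z(D(15, X))) = 1/(39437 + 1/(8 - 10*7)) = 1/(39437 + 1/(8 - 70)) = 1/(39437 + 1/(-62)) = 1/(39437 - 1/62) = 1/(2445093/62) = 62/2445093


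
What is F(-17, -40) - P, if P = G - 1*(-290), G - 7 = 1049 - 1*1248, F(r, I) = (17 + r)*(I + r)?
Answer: -98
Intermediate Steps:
G = -192 (G = 7 + (1049 - 1*1248) = 7 + (1049 - 1248) = 7 - 199 = -192)
P = 98 (P = -192 - 1*(-290) = -192 + 290 = 98)
F(-17, -40) - P = ((-17)**2 + 17*(-40) + 17*(-17) - 40*(-17)) - 1*98 = (289 - 680 - 289 + 680) - 98 = 0 - 98 = -98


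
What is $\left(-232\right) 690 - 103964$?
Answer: $-264044$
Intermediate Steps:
$\left(-232\right) 690 - 103964 = -160080 - 103964 = -264044$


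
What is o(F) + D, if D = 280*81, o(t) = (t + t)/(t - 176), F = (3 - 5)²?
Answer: 975238/43 ≈ 22680.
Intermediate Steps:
F = 4 (F = (-2)² = 4)
o(t) = 2*t/(-176 + t) (o(t) = (2*t)/(-176 + t) = 2*t/(-176 + t))
D = 22680
o(F) + D = 2*4/(-176 + 4) + 22680 = 2*4/(-172) + 22680 = 2*4*(-1/172) + 22680 = -2/43 + 22680 = 975238/43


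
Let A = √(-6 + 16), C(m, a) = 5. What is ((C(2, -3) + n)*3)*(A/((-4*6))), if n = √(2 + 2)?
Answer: -7*√10/8 ≈ -2.7670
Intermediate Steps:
n = 2 (n = √4 = 2)
A = √10 ≈ 3.1623
((C(2, -3) + n)*3)*(A/((-4*6))) = ((5 + 2)*3)*(√10/((-4*6))) = (7*3)*(√10/(-24)) = 21*(√10*(-1/24)) = 21*(-√10/24) = -7*√10/8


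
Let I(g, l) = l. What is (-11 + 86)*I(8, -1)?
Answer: -75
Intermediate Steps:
(-11 + 86)*I(8, -1) = (-11 + 86)*(-1) = 75*(-1) = -75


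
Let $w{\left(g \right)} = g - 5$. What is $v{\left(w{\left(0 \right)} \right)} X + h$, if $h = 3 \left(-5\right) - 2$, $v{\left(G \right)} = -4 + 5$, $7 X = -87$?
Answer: $- \frac{206}{7} \approx -29.429$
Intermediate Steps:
$w{\left(g \right)} = -5 + g$
$X = - \frac{87}{7}$ ($X = \frac{1}{7} \left(-87\right) = - \frac{87}{7} \approx -12.429$)
$v{\left(G \right)} = 1$
$h = -17$ ($h = -15 - 2 = -17$)
$v{\left(w{\left(0 \right)} \right)} X + h = 1 \left(- \frac{87}{7}\right) - 17 = - \frac{87}{7} - 17 = - \frac{206}{7}$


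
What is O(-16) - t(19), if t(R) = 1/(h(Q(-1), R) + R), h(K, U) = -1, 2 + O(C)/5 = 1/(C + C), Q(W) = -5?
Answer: -2941/288 ≈ -10.212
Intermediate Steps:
O(C) = -10 + 5/(2*C) (O(C) = -10 + 5/(C + C) = -10 + 5/((2*C)) = -10 + 5*(1/(2*C)) = -10 + 5/(2*C))
t(R) = 1/(-1 + R)
O(-16) - t(19) = (-10 + (5/2)/(-16)) - 1/(-1 + 19) = (-10 + (5/2)*(-1/16)) - 1/18 = (-10 - 5/32) - 1*1/18 = -325/32 - 1/18 = -2941/288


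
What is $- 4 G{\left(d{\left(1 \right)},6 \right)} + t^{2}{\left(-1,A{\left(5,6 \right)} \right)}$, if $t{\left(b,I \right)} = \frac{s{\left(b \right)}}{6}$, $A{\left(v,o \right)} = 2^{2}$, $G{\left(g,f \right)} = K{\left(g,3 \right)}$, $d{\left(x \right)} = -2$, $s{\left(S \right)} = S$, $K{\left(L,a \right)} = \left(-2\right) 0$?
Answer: $\frac{1}{36} \approx 0.027778$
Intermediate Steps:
$K{\left(L,a \right)} = 0$
$G{\left(g,f \right)} = 0$
$A{\left(v,o \right)} = 4$
$t{\left(b,I \right)} = \frac{b}{6}$
$- 4 G{\left(d{\left(1 \right)},6 \right)} + t^{2}{\left(-1,A{\left(5,6 \right)} \right)} = \left(-4\right) 0 + \left(\frac{1}{6} \left(-1\right)\right)^{2} = 0 + \left(- \frac{1}{6}\right)^{2} = 0 + \frac{1}{36} = \frac{1}{36}$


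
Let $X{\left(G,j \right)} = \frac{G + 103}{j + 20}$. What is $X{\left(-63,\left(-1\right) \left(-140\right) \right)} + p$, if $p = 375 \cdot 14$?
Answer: $\frac{21001}{4} \approx 5250.3$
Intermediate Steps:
$p = 5250$
$X{\left(G,j \right)} = \frac{103 + G}{20 + j}$
$X{\left(-63,\left(-1\right) \left(-140\right) \right)} + p = \frac{103 - 63}{20 - -140} + 5250 = \frac{1}{20 + 140} \cdot 40 + 5250 = \frac{1}{160} \cdot 40 + 5250 = \frac{1}{4} + 5250 = \frac{21001}{4}$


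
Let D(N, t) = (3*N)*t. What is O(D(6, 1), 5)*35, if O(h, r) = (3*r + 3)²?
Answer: 11340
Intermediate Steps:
D(N, t) = 3*N*t
O(h, r) = (3 + 3*r)²
O(D(6, 1), 5)*35 = (9*(1 + 5)²)*35 = (9*6²)*35 = (9*36)*35 = 324*35 = 11340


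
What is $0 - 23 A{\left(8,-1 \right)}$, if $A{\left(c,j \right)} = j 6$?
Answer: $138$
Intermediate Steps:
$A{\left(c,j \right)} = 6 j$
$0 - 23 A{\left(8,-1 \right)} = 0 - 23 \cdot 6 \left(-1\right) = 0 - -138 = 0 + 138 = 138$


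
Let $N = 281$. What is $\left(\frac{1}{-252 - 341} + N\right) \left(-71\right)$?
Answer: $- \frac{11830872}{593} \approx -19951.0$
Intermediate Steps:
$\left(\frac{1}{-252 - 341} + N\right) \left(-71\right) = \left(\frac{1}{-252 - 341} + 281\right) \left(-71\right) = \left(\frac{1}{-593} + 281\right) \left(-71\right) = \left(- \frac{1}{593} + 281\right) \left(-71\right) = \frac{166632}{593} \left(-71\right) = - \frac{11830872}{593}$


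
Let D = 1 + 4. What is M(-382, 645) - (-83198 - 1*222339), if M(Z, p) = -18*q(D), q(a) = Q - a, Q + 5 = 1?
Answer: 305699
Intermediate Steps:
Q = -4 (Q = -5 + 1 = -4)
D = 5
q(a) = -4 - a
M(Z, p) = 162 (M(Z, p) = -18*(-4 - 1*5) = -18*(-4 - 5) = -18*(-9) = 162)
M(-382, 645) - (-83198 - 1*222339) = 162 - (-83198 - 1*222339) = 162 - (-83198 - 222339) = 162 - 1*(-305537) = 162 + 305537 = 305699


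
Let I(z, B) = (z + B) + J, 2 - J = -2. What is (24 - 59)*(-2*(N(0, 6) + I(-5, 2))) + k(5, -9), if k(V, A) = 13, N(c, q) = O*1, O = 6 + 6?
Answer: 923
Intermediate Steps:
J = 4 (J = 2 - 1*(-2) = 2 + 2 = 4)
O = 12
N(c, q) = 12 (N(c, q) = 12*1 = 12)
I(z, B) = 4 + B + z (I(z, B) = (z + B) + 4 = (B + z) + 4 = 4 + B + z)
(24 - 59)*(-2*(N(0, 6) + I(-5, 2))) + k(5, -9) = (24 - 59)*(-2*(12 + (4 + 2 - 5))) + 13 = -(-70)*(12 + 1) + 13 = -(-70)*13 + 13 = -35*(-26) + 13 = 910 + 13 = 923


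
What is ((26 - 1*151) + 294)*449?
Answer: 75881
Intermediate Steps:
((26 - 1*151) + 294)*449 = ((26 - 151) + 294)*449 = (-125 + 294)*449 = 169*449 = 75881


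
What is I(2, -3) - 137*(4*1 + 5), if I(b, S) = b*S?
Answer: -1239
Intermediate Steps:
I(b, S) = S*b
I(2, -3) - 137*(4*1 + 5) = -3*2 - 137*(4*1 + 5) = -6 - 137*(4 + 5) = -6 - 137*9 = -6 - 1233 = -1239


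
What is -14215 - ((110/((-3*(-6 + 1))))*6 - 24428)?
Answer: 10169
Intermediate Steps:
-14215 - ((110/((-3*(-6 + 1))))*6 - 24428) = -14215 - ((110/((-3*(-5))))*6 - 24428) = -14215 - ((110/15)*6 - 24428) = -14215 - ((110*(1/15))*6 - 24428) = -14215 - ((22/3)*6 - 24428) = -14215 - (44 - 24428) = -14215 - 1*(-24384) = -14215 + 24384 = 10169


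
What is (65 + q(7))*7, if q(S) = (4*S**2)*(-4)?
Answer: -5033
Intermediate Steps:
q(S) = -16*S**2
(65 + q(7))*7 = (65 - 16*7**2)*7 = (65 - 16*49)*7 = (65 - 784)*7 = -719*7 = -5033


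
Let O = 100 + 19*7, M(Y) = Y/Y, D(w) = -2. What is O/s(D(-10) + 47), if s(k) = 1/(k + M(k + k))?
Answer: 10718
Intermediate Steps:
M(Y) = 1
s(k) = 1/(1 + k) (s(k) = 1/(k + 1) = 1/(1 + k))
O = 233 (O = 100 + 133 = 233)
O/s(D(-10) + 47) = 233/(1/(1 + (-2 + 47))) = 233/(1/(1 + 45)) = 233/(1/46) = 233*46 = 10718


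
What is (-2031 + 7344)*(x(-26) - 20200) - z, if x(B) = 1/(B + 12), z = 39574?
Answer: -214725107/2 ≈ -1.0736e+8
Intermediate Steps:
x(B) = 1/(12 + B)
(-2031 + 7344)*(x(-26) - 20200) - z = (-2031 + 7344)*(1/(12 - 26) - 20200) - 1*39574 = 5313*(1/(-14) - 20200) - 39574 = 5313*(-1/14 - 20200) - 39574 = 5313*(-282801/14) - 39574 = -214645959/2 - 39574 = -214725107/2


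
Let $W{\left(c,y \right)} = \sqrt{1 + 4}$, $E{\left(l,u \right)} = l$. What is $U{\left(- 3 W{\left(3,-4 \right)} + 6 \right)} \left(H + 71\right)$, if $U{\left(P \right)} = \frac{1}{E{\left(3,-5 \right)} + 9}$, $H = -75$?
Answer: $- \frac{1}{3} \approx -0.33333$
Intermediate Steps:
$W{\left(c,y \right)} = \sqrt{5}$
$U{\left(P \right)} = \frac{1}{12}$ ($U{\left(P \right)} = \frac{1}{3 + 9} = \frac{1}{12}$)
$U{\left(- 3 W{\left(3,-4 \right)} + 6 \right)} \left(H + 71\right) = \frac{-75 + 71}{12} = \frac{1}{12} \left(-4\right) = - \frac{1}{3}$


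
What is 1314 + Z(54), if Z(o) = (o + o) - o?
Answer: 1368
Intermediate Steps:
Z(o) = o (Z(o) = 2*o - o = o)
1314 + Z(54) = 1314 + 54 = 1368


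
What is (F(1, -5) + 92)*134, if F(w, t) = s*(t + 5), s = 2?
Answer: 12328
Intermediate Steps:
F(w, t) = 10 + 2*t (F(w, t) = 2*(t + 5) = 2*(5 + t) = 10 + 2*t)
(F(1, -5) + 92)*134 = ((10 + 2*(-5)) + 92)*134 = ((10 - 10) + 92)*134 = (0 + 92)*134 = 92*134 = 12328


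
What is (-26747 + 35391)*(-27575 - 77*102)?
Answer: -306248276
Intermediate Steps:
(-26747 + 35391)*(-27575 - 77*102) = 8644*(-27575 - 7854) = 8644*(-35429) = -306248276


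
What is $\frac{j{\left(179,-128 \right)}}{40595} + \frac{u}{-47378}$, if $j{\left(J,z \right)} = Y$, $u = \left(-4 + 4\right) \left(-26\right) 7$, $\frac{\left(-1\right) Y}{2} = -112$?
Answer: $\frac{224}{40595} \approx 0.0055179$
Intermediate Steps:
$Y = 224$ ($Y = \left(-2\right) \left(-112\right) = 224$)
$u = 0$ ($u = 0 \left(-26\right) 7 = 0 \cdot 7 = 0$)
$j{\left(J,z \right)} = 224$
$\frac{j{\left(179,-128 \right)}}{40595} + \frac{u}{-47378} = \frac{224}{40595} + \frac{0}{-47378} = 224 \cdot \frac{1}{40595} + 0 \left(- \frac{1}{47378}\right) = \frac{224}{40595} + 0 = \frac{224}{40595}$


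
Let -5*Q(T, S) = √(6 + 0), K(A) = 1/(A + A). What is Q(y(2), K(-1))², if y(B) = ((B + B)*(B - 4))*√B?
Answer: 6/25 ≈ 0.24000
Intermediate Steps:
K(A) = 1/(2*A)
y(B) = 2*B^(3/2)*(-4 + B) (y(B) = ((2*B)*(-4 + B))*√B = (2*B*(-4 + B))*√B = 2*B^(3/2)*(-4 + B))
Q(T, S) = -√6/5 (Q(T, S) = -√(6 + 0)/5 = -√6/5)
Q(y(2), K(-1))² = (-√6/5)² = 6/25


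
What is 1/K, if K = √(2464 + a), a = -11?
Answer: √2453/2453 ≈ 0.020191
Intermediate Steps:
K = √2453 (K = √(2464 - 11) = √2453 ≈ 49.528)
1/K = 1/(√2453) = √2453/2453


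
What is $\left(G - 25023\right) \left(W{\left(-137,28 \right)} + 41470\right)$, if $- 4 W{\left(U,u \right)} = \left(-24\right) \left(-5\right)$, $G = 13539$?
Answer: $-475896960$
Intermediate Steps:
$W{\left(U,u \right)} = -30$ ($W{\left(U,u \right)} = - \frac{\left(-24\right) \left(-5\right)}{4} = \left(- \frac{1}{4}\right) 120 = -30$)
$\left(G - 25023\right) \left(W{\left(-137,28 \right)} + 41470\right) = \left(13539 - 25023\right) \left(-30 + 41470\right) = \left(-11484\right) 41440 = -475896960$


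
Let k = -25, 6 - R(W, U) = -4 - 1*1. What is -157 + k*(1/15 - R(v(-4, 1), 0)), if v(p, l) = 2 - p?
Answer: 349/3 ≈ 116.33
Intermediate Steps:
R(W, U) = 11 (R(W, U) = 6 - (-4 - 1*1) = 6 - (-4 - 1) = 6 - 1*(-5) = 6 + 5 = 11)
-157 + k*(1/15 - R(v(-4, 1), 0)) = -157 - 25*(1/15 - 1*11) = -157 - 25*(1/15 - 11) = -157 - 25*(-164/15) = -157 + 820/3 = 349/3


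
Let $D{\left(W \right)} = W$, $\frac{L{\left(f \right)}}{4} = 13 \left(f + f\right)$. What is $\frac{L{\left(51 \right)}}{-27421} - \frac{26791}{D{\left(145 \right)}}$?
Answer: $- \frac{43259123}{233885} \approx -184.96$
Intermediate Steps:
$L{\left(f \right)} = 104 f$ ($L{\left(f \right)} = 4 \cdot 13 \left(f + f\right) = 4 \cdot 13 \cdot 2 f = 4 \cdot 26 f = 104 f$)
$\frac{L{\left(51 \right)}}{-27421} - \frac{26791}{D{\left(145 \right)}} = \frac{104 \cdot 51}{-27421} - \frac{26791}{145} = 5304 \left(- \frac{1}{27421}\right) - \frac{26791}{145} = - \frac{312}{1613} - \frac{26791}{145} = - \frac{43259123}{233885}$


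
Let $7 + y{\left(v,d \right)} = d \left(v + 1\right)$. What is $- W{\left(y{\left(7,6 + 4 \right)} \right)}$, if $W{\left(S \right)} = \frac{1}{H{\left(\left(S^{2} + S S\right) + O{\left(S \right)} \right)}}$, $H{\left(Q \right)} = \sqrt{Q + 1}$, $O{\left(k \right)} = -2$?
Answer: $- \frac{\sqrt{10657}}{10657} \approx -0.0096868$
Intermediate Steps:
$H{\left(Q \right)} = \sqrt{1 + Q}$
$y{\left(v,d \right)} = -7 + d \left(1 + v\right)$ ($y{\left(v,d \right)} = -7 + d \left(v + 1\right) = -7 + d \left(1 + v\right)$)
$W{\left(S \right)} = \frac{1}{\sqrt{-1 + 2 S^{2}}}$ ($W{\left(S \right)} = \frac{1}{\sqrt{1 - \left(2 - S^{2} - S S\right)}} = \frac{1}{\sqrt{1 + \left(\left(S^{2} + S^{2}\right) - 2\right)}} = \frac{1}{\sqrt{1 + \left(2 S^{2} - 2\right)}} = \frac{1}{\sqrt{1 + \left(-2 + 2 S^{2}\right)}} = \frac{1}{\sqrt{-1 + 2 S^{2}}}$)
$- W{\left(y{\left(7,6 + 4 \right)} \right)} = - \frac{1}{\sqrt{-1 + 2 \left(-7 + \left(6 + 4\right) + \left(6 + 4\right) 7\right)^{2}}} = - \frac{1}{\sqrt{-1 + 2 \left(-7 + 10 + 10 \cdot 7\right)^{2}}} = - \frac{1}{\sqrt{-1 + 2 \left(-7 + 10 + 70\right)^{2}}} = - \frac{1}{\sqrt{-1 + 2 \cdot 73^{2}}} = - \frac{1}{\sqrt{-1 + 2 \cdot 5329}} = - \frac{1}{\sqrt{-1 + 10658}} = - \frac{1}{\sqrt{10657}} = - \frac{\sqrt{10657}}{10657}$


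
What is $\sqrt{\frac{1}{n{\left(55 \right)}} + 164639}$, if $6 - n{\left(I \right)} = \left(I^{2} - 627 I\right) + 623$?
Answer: $\frac{\sqrt{17402171243506}}{10281} \approx 405.76$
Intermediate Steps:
$n{\left(I \right)} = -617 - I^{2} + 627 I$ ($n{\left(I \right)} = 6 - \left(\left(I^{2} - 627 I\right) + 623\right) = 6 - \left(623 + I^{2} - 627 I\right) = -617 - I^{2} + 627 I$)
$\sqrt{\frac{1}{n{\left(55 \right)}} + 164639} = \sqrt{\frac{1}{-617 - 55^{2} + 627 \cdot 55} + 164639} = \sqrt{\frac{1}{-617 - 3025 + 34485} + 164639} = \sqrt{\frac{1}{30843} + 164639} = \sqrt{\frac{5077960678}{30843}} = \frac{\sqrt{17402171243506}}{10281}$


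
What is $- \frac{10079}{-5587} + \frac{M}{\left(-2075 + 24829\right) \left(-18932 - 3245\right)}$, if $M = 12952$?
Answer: $\frac{2542973419179}{1409643281923} \approx 1.804$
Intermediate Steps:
$- \frac{10079}{-5587} + \frac{M}{\left(-2075 + 24829\right) \left(-18932 - 3245\right)} = - \frac{10079}{-5587} + \frac{12952}{\left(-2075 + 24829\right) \left(-18932 - 3245\right)} = \left(-10079\right) \left(- \frac{1}{5587}\right) + \frac{12952}{22754 \left(-22177\right)} = \frac{10079}{5587} + \frac{12952}{-504615458} = \frac{10079}{5587} + 12952 \left(- \frac{1}{504615458}\right) = \frac{10079}{5587} - \frac{6476}{252307729} = \frac{2542973419179}{1409643281923}$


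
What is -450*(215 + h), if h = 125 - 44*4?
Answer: -73800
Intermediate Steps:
h = -51 (h = 125 - 176 = -51)
-450*(215 + h) = -450*(215 - 51) = -450*164 = -73800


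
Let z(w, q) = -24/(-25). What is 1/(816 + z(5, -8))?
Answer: 25/20424 ≈ 0.0012241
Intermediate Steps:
z(w, q) = 24/25 (z(w, q) = -24*(-1/25) = 24/25)
1/(816 + z(5, -8)) = 1/(816 + 24/25) = 1/(20424/25) = 25/20424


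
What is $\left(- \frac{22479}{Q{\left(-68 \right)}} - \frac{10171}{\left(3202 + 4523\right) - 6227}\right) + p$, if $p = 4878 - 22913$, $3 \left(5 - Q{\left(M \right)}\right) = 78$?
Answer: $- \frac{25423099}{1498} \approx -16971.0$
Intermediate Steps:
$Q{\left(M \right)} = -21$ ($Q{\left(M \right)} = 5 - 26 = -21$)
$p = -18035$
$\left(- \frac{22479}{Q{\left(-68 \right)}} - \frac{10171}{\left(3202 + 4523\right) - 6227}\right) + p = \left(- \frac{22479}{-21} - \frac{10171}{\left(3202 + 4523\right) - 6227}\right) - 18035 = \left(\left(-22479\right) \left(- \frac{1}{21}\right) - \frac{10171}{7725 - 6227}\right) - 18035 = \left(\frac{7493}{7} - \frac{10171}{1498}\right) - 18035 = \left(\frac{7493}{7} - \frac{1453}{214}\right) - 18035 = \frac{1593331}{1498} - 18035 = - \frac{25423099}{1498}$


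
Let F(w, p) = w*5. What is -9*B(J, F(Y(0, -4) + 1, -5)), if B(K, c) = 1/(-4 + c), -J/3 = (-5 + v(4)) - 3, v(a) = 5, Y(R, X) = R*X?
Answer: -9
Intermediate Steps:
F(w, p) = 5*w
J = 9 (J = -3*((-5 + 5) - 3) = -3*(0 - 3) = -3*(-3) = 9)
-9*B(J, F(Y(0, -4) + 1, -5)) = -9/(-4 + 5*(0*(-4) + 1)) = -9/(-4 + 5*(0 + 1)) = -9/(-4 + 5*1) = -9/(-4 + 5) = -9/1 = -9*1 = -9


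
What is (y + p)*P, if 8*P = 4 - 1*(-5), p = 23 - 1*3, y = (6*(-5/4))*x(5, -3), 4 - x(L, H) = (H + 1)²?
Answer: 45/2 ≈ 22.500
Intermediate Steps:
x(L, H) = 4 - (1 + H)² (x(L, H) = 4 - (H + 1)² = 4 - (1 + H)²)
y = 0 (y = (6*(-5/4))*(4 - (1 - 3)²) = (6*(-5*¼))*(4 - 1*(-2)²) = (6*(-5/4))*(4 - 1*4) = -15*(4 - 4)/2 = -15/2*0 = 0)
p = 20 (p = 23 - 3 = 20)
P = 9/8 (P = (4 - 1*(-5))/8 = (4 + 5)/8 = (⅛)*9 = 9/8 ≈ 1.1250)
(y + p)*P = (0 + 20)*(9/8) = 20*(9/8) = 45/2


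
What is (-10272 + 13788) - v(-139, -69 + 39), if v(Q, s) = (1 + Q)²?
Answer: -15528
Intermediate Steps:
(-10272 + 13788) - v(-139, -69 + 39) = (-10272 + 13788) - (1 - 139)² = 3516 - 1*(-138)² = 3516 - 1*19044 = 3516 - 19044 = -15528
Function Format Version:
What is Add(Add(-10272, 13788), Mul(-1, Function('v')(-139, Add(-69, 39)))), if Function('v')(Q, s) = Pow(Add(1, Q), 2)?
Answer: -15528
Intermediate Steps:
Add(Add(-10272, 13788), Mul(-1, Function('v')(-139, Add(-69, 39)))) = Add(Add(-10272, 13788), Mul(-1, Pow(Add(1, -139), 2))) = Add(3516, Mul(-1, Pow(-138, 2))) = Add(3516, Mul(-1, 19044)) = Add(3516, -19044) = -15528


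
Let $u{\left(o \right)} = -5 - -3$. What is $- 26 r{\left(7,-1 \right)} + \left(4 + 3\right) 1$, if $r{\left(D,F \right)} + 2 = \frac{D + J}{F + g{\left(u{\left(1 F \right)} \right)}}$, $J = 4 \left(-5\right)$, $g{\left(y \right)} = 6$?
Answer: $\frac{633}{5} \approx 126.6$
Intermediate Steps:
$u{\left(o \right)} = -2$ ($u{\left(o \right)} = -5 + 3 = -2$)
$J = -20$
$r{\left(D,F \right)} = -2 + \frac{-20 + D}{6 + F}$ ($r{\left(D,F \right)} = -2 + \frac{D - 20}{F + 6} = -2 + \frac{-20 + D}{6 + F}$)
$- 26 r{\left(7,-1 \right)} + \left(4 + 3\right) 1 = - 26 \frac{-32 + 7 - -2}{6 - 1} + \left(4 + 3\right) 1 = - 26 \frac{-32 + 7 + 2}{5} + 7 \cdot 1 = - 26 \cdot \frac{1}{5} \left(-23\right) + 7 = \left(-26\right) \left(- \frac{23}{5}\right) + 7 = \frac{598}{5} + 7 = \frac{633}{5}$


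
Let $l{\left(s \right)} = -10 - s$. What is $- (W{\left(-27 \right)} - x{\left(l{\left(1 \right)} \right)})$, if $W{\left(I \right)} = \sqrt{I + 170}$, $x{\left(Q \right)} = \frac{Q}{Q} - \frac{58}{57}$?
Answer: $- \frac{1}{57} - \sqrt{143} \approx -11.976$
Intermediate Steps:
$x{\left(Q \right)} = - \frac{1}{57}$ ($x{\left(Q \right)} = 1 - \frac{58}{57} = - \frac{1}{57}$)
$W{\left(I \right)} = \sqrt{170 + I}$
$- (W{\left(-27 \right)} - x{\left(l{\left(1 \right)} \right)}) = - (\sqrt{170 - 27} - - \frac{1}{57}) = - (\sqrt{143} + \frac{1}{57}) = - (\frac{1}{57} + \sqrt{143}) = - \frac{1}{57} - \sqrt{143}$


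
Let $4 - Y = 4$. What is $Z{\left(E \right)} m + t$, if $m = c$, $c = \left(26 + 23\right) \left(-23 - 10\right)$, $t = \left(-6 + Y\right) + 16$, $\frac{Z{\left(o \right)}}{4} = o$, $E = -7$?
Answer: $45286$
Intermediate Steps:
$Z{\left(o \right)} = 4 o$
$Y = 0$ ($Y = 4 - 4 = 0$)
$t = 10$ ($t = \left(-6 + 0\right) + 16 = -6 + 16 = 10$)
$c = -1617$ ($c = 49 \left(-33\right) = -1617$)
$m = -1617$
$Z{\left(E \right)} m + t = 4 \left(-7\right) \left(-1617\right) + 10 = \left(-28\right) \left(-1617\right) + 10 = 45276 + 10 = 45286$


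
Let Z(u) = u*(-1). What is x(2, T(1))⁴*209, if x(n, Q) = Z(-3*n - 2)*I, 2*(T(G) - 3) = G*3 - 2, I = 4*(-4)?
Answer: 56103010304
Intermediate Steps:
I = -16
T(G) = 2 + 3*G/2 (T(G) = 3 + (G*3 - 2)/2 = 3 + (3*G - 2)/2 = 3 + (-2 + 3*G)/2 = 3 + (-1 + 3*G/2) = 2 + 3*G/2)
Z(u) = -u
x(n, Q) = -32 - 48*n (x(n, Q) = -(-3*n - 2)*(-16) = -(-2 - 3*n)*(-16) = (2 + 3*n)*(-16) = -32 - 48*n)
x(2, T(1))⁴*209 = (-32 - 48*2)⁴*209 = (-32 - 96)⁴*209 = (-128)⁴*209 = 268435456*209 = 56103010304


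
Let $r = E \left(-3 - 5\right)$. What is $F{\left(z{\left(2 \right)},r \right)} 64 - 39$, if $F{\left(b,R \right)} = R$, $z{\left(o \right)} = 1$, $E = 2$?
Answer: $-1063$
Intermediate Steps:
$r = -16$ ($r = 2 \left(-3 - 5\right) = 2 \left(-8\right) = -16$)
$F{\left(z{\left(2 \right)},r \right)} 64 - 39 = \left(-16\right) 64 - 39 = -1024 - 39 = -1063$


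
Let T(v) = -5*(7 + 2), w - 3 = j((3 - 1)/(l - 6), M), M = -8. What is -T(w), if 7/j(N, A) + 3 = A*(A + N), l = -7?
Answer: 45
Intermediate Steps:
j(N, A) = 7/(-3 + A*(A + N))
w = 2518/809 (w = 3 + 7/(-3 + (-8)² - 8*(3 - 1)/(-7 - 6)) = 3 + 7/(-3 + 64 - 16/(-13)) = 3 + 7/(-3 + 64 - 16*(-1)/13) = 3 + 7/(-3 + 64 - 8*(-2/13)) = 3 + 7/(-3 + 64 + 16/13) = 3 + 7/(809/13) = 3 + 7*(13/809) = 3 + 91/809 = 2518/809 ≈ 3.1125)
T(v) = -45 (T(v) = -5*9 = -45)
-T(w) = -1*(-45) = 45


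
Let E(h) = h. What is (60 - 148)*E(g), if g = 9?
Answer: -792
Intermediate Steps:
(60 - 148)*E(g) = (60 - 148)*9 = -88*9 = -792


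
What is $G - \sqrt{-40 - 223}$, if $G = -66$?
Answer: $-66 - i \sqrt{263} \approx -66.0 - 16.217 i$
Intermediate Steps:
$G - \sqrt{-40 - 223} = -66 - \sqrt{-40 - 223} = -66 - \sqrt{-263} = -66 - i \sqrt{263}$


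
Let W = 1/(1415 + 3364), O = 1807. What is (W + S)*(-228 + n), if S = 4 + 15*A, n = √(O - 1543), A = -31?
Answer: 167436968/1593 - 4406236*√66/4779 ≈ 97618.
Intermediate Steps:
W = 1/4779 ≈ 0.00020925
n = 2*√66 (n = √(1807 - 1543) = √264 = 2*√66 ≈ 16.248)
S = -461 (S = 4 + 15*(-31) = 4 - 465 = -461)
(W + S)*(-228 + n) = (1/4779 - 461)*(-228 + 2*√66) = -2203118*(-228 + 2*√66)/4779 = 167436968/1593 - 4406236*√66/4779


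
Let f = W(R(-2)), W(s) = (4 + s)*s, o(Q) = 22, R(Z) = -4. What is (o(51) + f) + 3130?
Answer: 3152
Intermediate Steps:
W(s) = s*(4 + s)
f = 0 (f = -4*(4 - 4) = -4*0 = 0)
(o(51) + f) + 3130 = (22 + 0) + 3130 = 22 + 3130 = 3152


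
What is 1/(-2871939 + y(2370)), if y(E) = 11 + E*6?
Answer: -1/2857708 ≈ -3.4993e-7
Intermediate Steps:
y(E) = 11 + 6*E
1/(-2871939 + y(2370)) = 1/(-2871939 + (11 + 6*2370)) = 1/(-2871939 + (11 + 14220)) = 1/(-2871939 + 14231) = 1/(-2857708) = -1/2857708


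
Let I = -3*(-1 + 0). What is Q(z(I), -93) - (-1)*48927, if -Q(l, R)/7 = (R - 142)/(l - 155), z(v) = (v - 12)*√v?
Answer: 24751637/506 + 315*√3/506 ≈ 48917.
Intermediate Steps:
I = 3 (I = -3*(-1) = 3)
z(v) = √v*(-12 + v) (z(v) = (-12 + v)*√v = √v*(-12 + v))
Q(l, R) = -7*(-142 + R)/(-155 + l) (Q(l, R) = -7*(R - 142)/(l - 155) = -7*(-142 + R)/(-155 + l))
Q(z(I), -93) - (-1)*48927 = 7*(142 - 1*(-93))/(-155 + √3*(-12 + 3)) - (-1)*48927 = 7*(142 + 93)/(-155 + √3*(-9)) - 1*(-48927) = 7*235/(-155 - 9*√3) + 48927 = 1645/(-155 - 9*√3) + 48927 = 48927 + 1645/(-155 - 9*√3)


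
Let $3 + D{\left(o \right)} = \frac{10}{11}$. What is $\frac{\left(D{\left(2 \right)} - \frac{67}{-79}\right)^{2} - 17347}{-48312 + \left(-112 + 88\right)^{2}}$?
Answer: $\frac{13098611467}{36048365496} \approx 0.36336$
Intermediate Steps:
$D{\left(o \right)} = - \frac{23}{11}$ ($D{\left(o \right)} = -3 + \frac{10}{11} = - \frac{23}{11}$)
$\frac{\left(D{\left(2 \right)} - \frac{67}{-79}\right)^{2} - 17347}{-48312 + \left(-112 + 88\right)^{2}} = \frac{\left(- \frac{23}{11} - \frac{67}{-79}\right)^{2} - 17347}{-48312 + \left(-112 + 88\right)^{2}} = \frac{\left(- \frac{23}{11} - - \frac{67}{79}\right)^{2} - 17347}{-48312 + \left(-24\right)^{2}} = \frac{\left(- \frac{23}{11} + \frac{67}{79}\right)^{2} - 17347}{-48312 + 576} = \frac{\left(- \frac{1080}{869}\right)^{2} - 17347}{-47736} = \left(\frac{1166400}{755161} - 17347\right) \left(- \frac{1}{47736}\right) = \left(- \frac{13098611467}{755161}\right) \left(- \frac{1}{47736}\right) = \frac{13098611467}{36048365496}$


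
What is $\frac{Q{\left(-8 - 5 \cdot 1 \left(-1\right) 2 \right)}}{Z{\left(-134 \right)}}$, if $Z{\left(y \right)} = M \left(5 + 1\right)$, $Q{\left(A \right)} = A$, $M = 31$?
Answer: $\frac{1}{93} \approx 0.010753$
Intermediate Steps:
$Z{\left(y \right)} = 186$ ($Z{\left(y \right)} = 31 \left(5 + 1\right) = 31 \cdot 6 = 186$)
$\frac{Q{\left(-8 - 5 \cdot 1 \left(-1\right) 2 \right)}}{Z{\left(-134 \right)}} = \frac{-8 - 5 \cdot 1 \left(-1\right) 2}{186} = \left(-8 - 5 \left(\left(-1\right) 2\right)\right) \frac{1}{186} = \left(-8 - -10\right) \frac{1}{186} = \left(-8 + 10\right) \frac{1}{186} = 2 \cdot \frac{1}{186} = \frac{1}{93}$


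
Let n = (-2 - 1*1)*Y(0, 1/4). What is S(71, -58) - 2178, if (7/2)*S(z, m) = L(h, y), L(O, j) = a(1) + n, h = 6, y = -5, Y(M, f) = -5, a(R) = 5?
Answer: -15206/7 ≈ -2172.3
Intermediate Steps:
n = 15 (n = (-2 - 1*1)*(-5) = (-2 - 1)*(-5) = -3*(-5) = 15)
L(O, j) = 20 (L(O, j) = 5 + 15 = 20)
S(z, m) = 40/7 (S(z, m) = (2/7)*20 = 40/7)
S(71, -58) - 2178 = 40/7 - 2178 = -15206/7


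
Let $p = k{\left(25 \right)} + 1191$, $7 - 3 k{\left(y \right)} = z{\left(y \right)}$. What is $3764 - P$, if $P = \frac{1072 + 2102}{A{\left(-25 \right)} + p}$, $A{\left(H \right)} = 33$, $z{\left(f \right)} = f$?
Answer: $\frac{763563}{203} \approx 3761.4$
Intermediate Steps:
$k{\left(y \right)} = \frac{7}{3} - \frac{y}{3}$
$p = 1185$ ($p = \left(\frac{7}{3} - \frac{25}{3}\right) + 1191 = -6 + 1191 = 1185$)
$P = \frac{529}{203}$ ($P = \frac{1072 + 2102}{33 + 1185} = \frac{3174}{1218} = 3174 \cdot \frac{1}{1218} = \frac{529}{203} \approx 2.6059$)
$3764 - P = 3764 - \frac{529}{203} = \frac{763563}{203}$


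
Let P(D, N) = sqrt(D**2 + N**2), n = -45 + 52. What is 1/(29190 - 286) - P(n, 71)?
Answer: 1/28904 - sqrt(5090) ≈ -71.344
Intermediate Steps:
n = 7
1/(29190 - 286) - P(n, 71) = 1/(29190 - 286) - sqrt(7**2 + 71**2) = 1/28904 - sqrt(49 + 5041) = 1/28904 - sqrt(5090)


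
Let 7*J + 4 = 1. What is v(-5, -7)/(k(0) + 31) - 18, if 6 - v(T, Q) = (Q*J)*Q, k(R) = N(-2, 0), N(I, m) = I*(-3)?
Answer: -639/37 ≈ -17.270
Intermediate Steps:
J = -3/7 (J = -4/7 + (⅐)*1 = -4/7 + ⅐ = -3/7 ≈ -0.42857)
N(I, m) = -3*I
k(R) = 6 (k(R) = -3*(-2) = 6)
v(T, Q) = 6 + 3*Q²/7 (v(T, Q) = 6 - Q*(-3/7)*Q = 6 - (-3*Q/7)*Q = 6 - (-3)*Q²/7 = 6 + 3*Q²/7)
v(-5, -7)/(k(0) + 31) - 18 = (6 + (3/7)*(-7)²)/(6 + 31) - 18 = (6 + (3/7)*49)/37 - 18 = (6 + 21)/37 - 18 = (1/37)*27 - 18 = 27/37 - 18 = -639/37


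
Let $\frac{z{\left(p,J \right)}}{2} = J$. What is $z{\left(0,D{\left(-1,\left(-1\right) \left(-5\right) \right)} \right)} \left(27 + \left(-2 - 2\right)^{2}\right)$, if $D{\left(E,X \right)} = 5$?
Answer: $430$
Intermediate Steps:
$z{\left(p,J \right)} = 2 J$
$z{\left(0,D{\left(-1,\left(-1\right) \left(-5\right) \right)} \right)} \left(27 + \left(-2 - 2\right)^{2}\right) = 2 \cdot 5 \left(27 + \left(-2 - 2\right)^{2}\right) = 10 \left(27 + \left(-4\right)^{2}\right) = 10 \left(27 + 16\right) = 10 \cdot 43 = 430$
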